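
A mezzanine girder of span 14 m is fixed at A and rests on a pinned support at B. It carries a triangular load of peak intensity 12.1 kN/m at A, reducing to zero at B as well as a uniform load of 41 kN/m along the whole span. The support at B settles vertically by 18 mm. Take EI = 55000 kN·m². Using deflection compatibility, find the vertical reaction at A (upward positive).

R_A = 427.6 kN

Release the roller at B. Primary structure: cantilever fixed at A.
Free-end deflection of the primary structure under the applied loading (downward +):
  triangular load, peak 12.1 at the fixed end: w₀L⁴/(30EI) = 15494/EI
  UDL 41: wL⁴/(8EI) = 196882/EI
  δ_0 = 212376/EI
Tip deflection under a unit load at B: L³/(3EI) = 914.7/EI.
With EI = 55000 kN·m²: δ_0 = 3.8614 m and δ_{BB} = 0.01663 m/kN.
Compatibility — the beam at B must follow the support down by 0.018 m: δ_0 − R_B·δ_{BB} = 0.018, so R_B = (3.8614 − 0.018)/0.01663 = 231.1 kN.
Vertical equilibrium: R_A = ΣP − R_B = 658.7 − 231.1 = 427.6 kN.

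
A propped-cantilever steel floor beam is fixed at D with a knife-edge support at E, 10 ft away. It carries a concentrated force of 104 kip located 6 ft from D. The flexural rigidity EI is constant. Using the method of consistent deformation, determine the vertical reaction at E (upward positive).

R_E = 44.93 kip

Remove the prop at E; the released (primary) structure is a cantilever built in at D.
Free-end deflection of the primary structure under the applied loading (downward +):
  point load 104 at a = 6: Pa²(3L − a)/(6EI) = 14976/EI
Flexibility coefficient — unit upward force at E: δ_{EE} = L³/(3EI) = 333.3/EI.
The prop prevents deflection at E: R_E = δ_0/δ_{EE} = 14976/333.3 = 44.93 kip.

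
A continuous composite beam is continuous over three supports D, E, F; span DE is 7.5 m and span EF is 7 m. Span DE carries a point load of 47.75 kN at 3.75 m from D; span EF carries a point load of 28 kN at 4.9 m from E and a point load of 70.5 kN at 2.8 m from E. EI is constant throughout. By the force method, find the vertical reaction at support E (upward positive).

Take M_E as the redundant. Released structure: two simple spans DE and EF with a hinge at E.
End slopes at the hinge E, treating each span as simply supported:
  span DE: point load 47.75 at a = 3.75: Pab(L + a)/(6LEI) = 167.9/EI
  span EF: point load 28 at a = 4.9: Pab(L + b)/(6LEI) = 62.43/EI
  span EF: point load 70.5 at a = 2.8: Pab(L + b)/(6LEI) = 221.1/EI
  relative rotation θ_0 = (167.9 + 283.5)/EI = 451.4/EI
A unit hogging moment at E produces rotation L₁/(3EI) + L₂/(3EI) = 4.833/EI.
Slope continuity at E: θ_0 = M_E·4.833/EI, so M_E = 451.4/4.833 = 93.39 kN·m (hogging).
Span DE, ΣM about D with M_E applied at E: R_E^{DE}·7.5 = 179.1 + 93.39, so R_E^{DE} = 36.33 kN and R_D = 47.75 − 36.33 = 11.42 kN.
Span EF, ΣM about F: R_E^{EF}·7 = 354.9 + 93.39, so R_E^{EF} = 64.04 kN and R_F = 98.5 − 64.04 = 34.46 kN.
R_E = 36.33 + 64.04 = 100.4 kN.

R_E = 100.4 kN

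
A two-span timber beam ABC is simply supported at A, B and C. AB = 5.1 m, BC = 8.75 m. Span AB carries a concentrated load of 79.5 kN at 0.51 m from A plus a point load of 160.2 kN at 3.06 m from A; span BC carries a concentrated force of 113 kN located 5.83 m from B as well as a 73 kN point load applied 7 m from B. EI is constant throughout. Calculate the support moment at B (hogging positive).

Release continuity at B by inserting a hinge; the redundant is the internal moment M_B. The primary structure is two simply-supported spans AB and BC.
Discontinuity in slope at B on the released structure — sum the simple-span end rotations:
  span AB: point load 79.5 at a = 0.51: Pab(L + a)/(6LEI) = 34.12/EI
  span AB: point load 160.2 at a = 3.06: Pab(L + a)/(6LEI) = 266.7/EI
  span BC: point load 113 at a = 5.83: Pab(L + b)/(6LEI) = 427.6/EI
  span BC: point load 73 at a = 7: Pab(L + b)/(6LEI) = 178.8/EI
  relative rotation θ_0 = (300.8 + 606.5)/EI = 907.2/EI
A unit hogging moment at B produces rotation L₁/(3EI) + L₂/(3EI) = 4.617/EI.
Compatibility: M_B·(L₁+L₂)/(3EI) = θ_0, giving M_B = 196.5 kN·m (hogging).

M_B = 196.5 kN·m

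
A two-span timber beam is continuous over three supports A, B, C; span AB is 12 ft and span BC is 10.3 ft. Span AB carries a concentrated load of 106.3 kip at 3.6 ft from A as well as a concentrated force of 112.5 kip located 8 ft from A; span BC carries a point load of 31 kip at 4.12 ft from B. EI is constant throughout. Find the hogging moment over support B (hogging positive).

Take M_B as the redundant. Released structure: two simple spans AB and BC with a hinge at B.
Rotations at B on the released spans (each span's end-slope, ×1/EI):
  span AB: point load 106.3 at a = 3.6: Pab(L + a)/(6LEI) = 696.5/EI
  span AB: point load 112.5 at a = 8: Pab(L + a)/(6LEI) = 1000/EI
  span BC: point load 31 at a = 4.12: Pab(L + b)/(6LEI) = 210.5/EI
  relative rotation θ_0 = (1696 + 210.5)/EI = 1907/EI
A unit hogging moment at B produces rotation L₁/(3EI) + L₂/(3EI) = 7.433/EI.
Slope continuity at B: θ_0 = M_B·7.433/EI, so M_B = 1907/7.433 = 256.5 kip·ft (hogging).

M_B = 256.5 kip·ft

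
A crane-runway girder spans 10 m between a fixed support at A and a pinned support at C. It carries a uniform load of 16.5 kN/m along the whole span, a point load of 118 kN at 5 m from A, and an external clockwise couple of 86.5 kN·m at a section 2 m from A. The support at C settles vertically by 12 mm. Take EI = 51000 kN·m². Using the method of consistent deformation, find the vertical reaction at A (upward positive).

Take the reaction at C as the redundant and release it; the primary structure is a cantilever fixed at A.
Free-end deflection of the primary structure under the applied loading (downward +):
  UDL 16.5: wL⁴/(8EI) = 20625/EI
  point load 118 at a = 5: Pa²(3L − a)/(6EI) = 12292/EI
  clockwise couple 86.5 at a = 2: M₀a(2L − a)/(2EI) = 1557/EI
  δ_0 = 34474/EI
Tip deflection under a unit load at C: L³/(3EI) = 333.3/EI.
With EI = 51000 kN·m²: δ_0 = 0.67595 m and δ_{CC} = 0.006536 m/kN.
Compatibility — the beam at C must follow the support down by 0.012 m: δ_0 − R_C·δ_{CC} = 0.012, so R_C = (0.67595 − 0.012)/0.006536 = 101.6 kN.
Vertical equilibrium: R_A = ΣP − R_C = 283 − 101.6 = 181.4 kN.

R_A = 181.4 kN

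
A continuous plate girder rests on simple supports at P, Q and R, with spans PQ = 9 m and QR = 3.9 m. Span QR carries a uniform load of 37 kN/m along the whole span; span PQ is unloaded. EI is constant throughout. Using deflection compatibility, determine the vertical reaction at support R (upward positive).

Release continuity at Q by inserting a hinge; the redundant is the internal moment M_Q. The primary structure is two simply-supported spans PQ and QR.
End slopes at the hinge Q, treating each span as simply supported:
  span QR: UDL 37: wL³/(24EI) = 91.45/EI
  relative rotation θ_0 = (0 + 91.45)/EI = 91.45/EI
A unit hogging moment at Q produces rotation L₁/(3EI) + L₂/(3EI) = 4.3/EI.
Slope continuity at Q: θ_0 = M_Q·4.3/EI, so M_Q = 91.45/4.3 = 21.27 kN·m (hogging).
Span QR, ΣM about R: R_Q^{QR}·3.9 = 281.4 + 21.27, so R_Q^{QR} = 77.6 kN and R_R = 144.3 − 77.6 = 66.7 kN.

R_R = 66.7 kN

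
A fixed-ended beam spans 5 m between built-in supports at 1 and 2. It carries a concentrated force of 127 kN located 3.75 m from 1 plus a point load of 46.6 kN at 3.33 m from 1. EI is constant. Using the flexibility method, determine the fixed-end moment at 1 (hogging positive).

M_1 = 47.08 kN·m

Release both end moments; the primary structure is a simply-supported span 12 with redundants M_1 and M_2.
On the primary (simply-supported) span, the end slopes from the loading are:
  at 1: point load 127 at a = 3.75: Pab(L + b)/(6LEI) = 124/EI
  at 2: point load 127 at a = 3.75: Pab(L + a)/(6LEI) = 173.6/EI
  at 1: point load 46.6 at a = 3.33: Pab(L + b)/(6LEI) = 57.62/EI
  at 2: point load 46.6 at a = 3.33: Pab(L + a)/(6LEI) = 71.96/EI
  θ_10 = 181.6/EI,  θ_20 = 245.6/EI
Flexibility coefficients: a unit moment at one end gives L/(3EI) there and L/(6EI) at the far end, so f₁₁ = f₂₂ = 1.667/EI and f₁₂ = f₂₁ = 0.8333/EI.
Compatibility — zero rotation at each built-in end:
  1.667 M_1 + 0.8333 M_2 = 181.6
  0.8333 M_1 + 1.667 M_2 = 245.6
Solving the pair gives M_1 = 47.08 kN·m and M_2 = 123.8 kN·m (hogging).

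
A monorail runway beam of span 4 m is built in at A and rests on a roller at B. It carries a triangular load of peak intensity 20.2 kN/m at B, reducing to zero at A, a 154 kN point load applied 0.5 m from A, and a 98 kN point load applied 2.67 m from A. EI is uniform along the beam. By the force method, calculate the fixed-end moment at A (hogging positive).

M_A = 140 kN·m

Take the reaction at B as the redundant and release it; the primary structure is a cantilever fixed at A.
Downward deflection at the released point B due to the loads:
  triangular load, peak 20.2 at the free end: 11w₀L⁴/(120EI) = 474/EI
  point load 154 at a = 0.5: Pa²(3L − a)/(6EI) = 73.79/EI
  point load 98 at a = 2.67: Pa²(3L − a)/(6EI) = 1086/EI
  δ_0 = 1634/EI
Tip deflection under a unit load at B: L³/(3EI) = 21.33/EI.
Compatibility at B: δ_0 − R_B·δ_{BB} = 0, so R_B = 1634/21.33 = 76.6 kN.
Moment equilibrium about A: M_A = Σ(load moments about A) − R_B·L = 446.4 − 76.6×4 = 140 kN·m.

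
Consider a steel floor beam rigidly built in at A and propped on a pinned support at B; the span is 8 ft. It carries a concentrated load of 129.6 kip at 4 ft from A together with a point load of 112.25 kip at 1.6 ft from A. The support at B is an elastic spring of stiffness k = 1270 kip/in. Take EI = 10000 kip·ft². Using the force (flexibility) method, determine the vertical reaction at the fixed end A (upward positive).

R_A = 195.2 kip

Choose R_B as the redundant. The primary structure is the cantilever fixed at A.
Deflection at B on the released cantilever, summing each load's contribution:
  point load 129.6 at a = 4: Pa²(3L − a)/(6EI) = 6912/EI
  point load 112.25 at a = 1.6: Pa²(3L − a)/(6EI) = 1073/EI
  δ_0 = 7985/EI
Flexibility coefficient — unit upward force at B: δ_{BB} = L³/(3EI) = 170.7/EI.
With EI = 10000 kip·ft²: δ_0 = 0.79848 ft and δ_{BB} = 0.017067 ft/kip.
Compatibility — the spring shortens by R_B/k under the reaction it provides: δ_0 − R_B·δ_{BB} = R_B/k. With 1/k = 1/(1270×12) ft/kip = 0.000066 ft/kip, R_B = δ_0 / (δ_{BB} + 1/k) = 0.79848 / (0.017067 + 0.000066) = 46.61 kip.
Vertical equilibrium: R_A = ΣP − R_B = 241.8 − 46.61 = 195.2 kip.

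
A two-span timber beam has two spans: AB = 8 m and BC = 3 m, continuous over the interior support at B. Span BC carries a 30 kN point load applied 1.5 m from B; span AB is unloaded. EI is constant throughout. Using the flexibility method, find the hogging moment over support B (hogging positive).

Release continuity at B by inserting a hinge; the redundant is the internal moment M_B. The primary structure is two simply-supported spans AB and BC.
Rotations at B on the released spans (each span's end-slope, ×1/EI):
  span BC: point load 30 at a = 1.5: Pab(L + b)/(6LEI) = 16.88/EI
  relative rotation θ_0 = (0 + 16.88)/EI = 16.88/EI
A unit hogging moment at B produces rotation L₁/(3EI) + L₂/(3EI) = 3.667/EI.
Slope continuity at B: θ_0 = M_B·3.667/EI, so M_B = 16.88/3.667 = 4.602 kN·m (hogging).

M_B = 4.602 kN·m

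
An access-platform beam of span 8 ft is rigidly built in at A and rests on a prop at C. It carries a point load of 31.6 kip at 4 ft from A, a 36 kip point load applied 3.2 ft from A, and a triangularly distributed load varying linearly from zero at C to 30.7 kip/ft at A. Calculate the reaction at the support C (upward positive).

Remove the prop at C; the released (primary) structure is a cantilever built in at A.
Deflection at C on the released cantilever, summing each load's contribution:
  point load 31.6 at a = 4: Pa²(3L − a)/(6EI) = 1685/EI
  point load 36 at a = 3.2: Pa²(3L − a)/(6EI) = 1278/EI
  triangular load, peak 30.7 at the fixed end: w₀L⁴/(30EI) = 4192/EI
  δ_0 = 7155/EI
Tip deflection under a unit load at C: L³/(3EI) = 170.7/EI.
The prop prevents deflection at C: R_C = δ_0/δ_{CC} = 7155/170.7 = 41.92 kip.

R_C = 41.92 kip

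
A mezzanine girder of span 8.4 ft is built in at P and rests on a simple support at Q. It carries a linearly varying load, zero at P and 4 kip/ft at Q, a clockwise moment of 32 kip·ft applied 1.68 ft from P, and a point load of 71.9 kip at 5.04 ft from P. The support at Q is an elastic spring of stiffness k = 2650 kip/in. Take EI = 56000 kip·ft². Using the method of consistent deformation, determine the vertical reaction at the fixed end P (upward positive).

R_P = 46.72 kip

Release the roller at Q. Primary structure: cantilever fixed at P.
Primary-structure tip deflection at Q by superposition:
  triangular load, peak 4 at the free end: 11w₀L⁴/(120EI) = 1826/EI
  clockwise couple 32 at a = 1.68: M₀a(2L − a)/(2EI) = 406.4/EI
  point load 71.9 at a = 5.04: Pa²(3L − a)/(6EI) = 6137/EI
  δ_0 = 8369/EI
Tip deflection under a unit load at Q: L³/(3EI) = 197.6/EI.
With EI = 56000 kip·ft²: δ_0 = 0.14944 ft and δ_{QQ} = 0.003528 ft/kip.
Compatibility — the spring shortens by R_Q/k under the reaction it provides: δ_0 − R_Q·δ_{QQ} = R_Q/k. With 1/k = 1/(2650×12) ft/kip = 0.000031 ft/kip, R_Q = δ_0 / (δ_{QQ} + 1/k) = 0.14944 / (0.003528 + 0.000031) = 41.98 kip.
Vertical equilibrium: R_P = ΣP − R_Q = 88.7 − 41.98 = 46.72 kip.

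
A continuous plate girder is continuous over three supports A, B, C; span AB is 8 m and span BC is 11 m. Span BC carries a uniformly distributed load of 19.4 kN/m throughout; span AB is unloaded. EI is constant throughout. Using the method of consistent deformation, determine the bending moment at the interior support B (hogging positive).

Release continuity at B by inserting a hinge; the redundant is the internal moment M_B. The primary structure is two simply-supported spans AB and BC.
Rotations at B on the released spans (each span's end-slope, ×1/EI):
  span BC: UDL 19.4: wL³/(24EI) = 1076/EI
  relative rotation θ_0 = (0 + 1076)/EI = 1076/EI
A unit hogging moment at B produces rotation L₁/(3EI) + L₂/(3EI) = 6.333/EI.
Slope continuity at B: θ_0 = M_B·6.333/EI, so M_B = 1076/6.333 = 169.9 kN·m (hogging).

M_B = 169.9 kN·m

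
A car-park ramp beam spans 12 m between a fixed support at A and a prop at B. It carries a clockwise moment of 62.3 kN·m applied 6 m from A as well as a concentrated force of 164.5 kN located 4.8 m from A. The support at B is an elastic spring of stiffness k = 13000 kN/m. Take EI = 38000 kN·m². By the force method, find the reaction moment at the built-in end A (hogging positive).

M_A = 373.6 kN·m

Release the roller at B. Primary structure: cantilever fixed at A.
Free-end deflection of the primary structure under the applied loading (downward +):
  clockwise couple 62.3 at a = 6: M₀a(2L − a)/(2EI) = 3364/EI
  point load 164.5 at a = 4.8: Pa²(3L − a)/(6EI) = 19708/EI
  δ_0 = 23073/EI
Tip deflection under a unit load at B: L³/(3EI) = 576/EI.
With EI = 38000 kN·m²: δ_0 = 0.60717 m and δ_{BB} = 0.015158 m/kN.
Compatibility — the spring shortens by R_B/k under the reaction it provides: δ_0 − R_B·δ_{BB} = R_B/k. With 1/k = 0.000077 m/kN, R_B = δ_0 / (δ_{BB} + 1/k) = 0.60717 / (0.015158 + 0.000077) = 39.85 kN.
Moment equilibrium about A: M_A = Σ(load moments about A) − R_B·L = 851.9 − 39.85×12 = 373.6 kN·m.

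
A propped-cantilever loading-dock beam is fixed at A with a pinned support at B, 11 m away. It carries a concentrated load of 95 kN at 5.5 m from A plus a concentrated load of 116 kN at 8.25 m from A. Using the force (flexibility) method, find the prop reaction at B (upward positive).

Take the reaction at B as the redundant and release it; the primary structure is a cantilever fixed at A.
Downward deflection at the released point B due to the loads:
  point load 95 at a = 5.5: Pa²(3L − a)/(6EI) = 13171/EI
  point load 116 at a = 8.25: Pa²(3L − a)/(6EI) = 32568/EI
  δ_0 = 45739/EI
Flexibility coefficient — unit upward force at B: δ_{BB} = L³/(3EI) = 443.7/EI.
Compatibility at B: δ_0 − R_B·δ_{BB} = 0, so R_B = 45739/443.7 = 103.1 kN.

R_B = 103.1 kN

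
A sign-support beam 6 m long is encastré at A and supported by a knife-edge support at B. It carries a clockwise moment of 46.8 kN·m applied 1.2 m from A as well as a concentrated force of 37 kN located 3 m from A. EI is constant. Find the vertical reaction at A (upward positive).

Release the roller at B. Primary structure: cantilever fixed at A.
Downward deflection at the released point B due to the loads:
  clockwise couple 46.8 at a = 1.2: M₀a(2L − a)/(2EI) = 303.3/EI
  point load 37 at a = 3: Pa²(3L − a)/(6EI) = 832.5/EI
  δ_0 = 1136/EI
Tip deflection under a unit load at B: L³/(3EI) = 72/EI.
Compatibility at B: δ_0 − R_B·δ_{BB} = 0, so R_B = 1136/72 = 15.77 kN.
Vertical equilibrium: R_A = ΣP − R_B = 37 − 15.77 = 21.23 kN.

R_A = 21.23 kN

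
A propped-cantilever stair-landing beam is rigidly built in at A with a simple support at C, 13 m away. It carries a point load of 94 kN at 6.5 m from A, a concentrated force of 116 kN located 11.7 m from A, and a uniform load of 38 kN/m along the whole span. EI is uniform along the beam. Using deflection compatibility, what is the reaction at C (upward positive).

R_C = 313.3 kN

Remove the prop at C; the released (primary) structure is a cantilever built in at A.
Free-end deflection of the primary structure under the applied loading (downward +):
  point load 94 at a = 6.5: Pa²(3L − a)/(6EI) = 21512/EI
  point load 116 at a = 11.7: Pa²(3L − a)/(6EI) = 72251/EI
  UDL 38: wL⁴/(8EI) = 135665/EI
  δ_0 = 229428/EI
Flexibility coefficient — unit upward force at C: δ_{CC} = L³/(3EI) = 732.3/EI.
Compatibility at C: δ_0 − R_C·δ_{CC} = 0, so R_C = 229428/732.3 = 313.3 kN.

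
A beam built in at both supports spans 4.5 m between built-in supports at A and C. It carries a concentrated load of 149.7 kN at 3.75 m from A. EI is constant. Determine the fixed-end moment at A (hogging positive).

M_A = 15.59 kN·m

Release both end moments; the primary structure is a simply-supported span AC with redundants M_A and M_C.
End rotations of the released simple span under the applied load (×1/EI):
  at A: point load 149.7 at a = 3.75: Pab(L + b)/(6LEI) = 81.87/EI
  at C: point load 149.7 at a = 3.75: Pab(L + a)/(6LEI) = 128.6/EI
  θ_A0 = 81.87/EI,  θ_C0 = 128.6/EI
Flexibility coefficients: a unit moment at one end gives L/(3EI) there and L/(6EI) at the far end, so f₁₁ = f₂₂ = 1.5/EI and f₁₂ = f₂₁ = 0.75/EI.
Compatibility — zero rotation at each built-in end:
  1.5 M_A + 0.75 M_C = 81.87
  0.75 M_A + 1.5 M_C = 128.6
Solving the pair gives M_A = 15.59 kN·m and M_C = 77.97 kN·m (hogging).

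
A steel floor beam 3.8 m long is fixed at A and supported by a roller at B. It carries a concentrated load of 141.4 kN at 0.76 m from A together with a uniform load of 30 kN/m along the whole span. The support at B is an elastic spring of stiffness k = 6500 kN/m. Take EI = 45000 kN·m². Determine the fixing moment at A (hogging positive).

Choose R_B as the redundant. The primary structure is the cantilever fixed at A.
Downward deflection at the released point B due to the loads:
  point load 141.4 at a = 0.76: Pa²(3L − a)/(6EI) = 144.8/EI
  UDL 30: wL⁴/(8EI) = 781.9/EI
  δ_0 = 926.8/EI
Flexibility coefficient — unit upward force at B: δ_{BB} = L³/(3EI) = 18.29/EI.
With EI = 45000 kN·m²: δ_0 = 0.020595 m and δ_{BB} = 0.000406 m/kN.
Compatibility — the spring shortens by R_B/k under the reaction it provides: δ_0 − R_B·δ_{BB} = R_B/k. With 1/k = 0.000154 m/kN, R_B = δ_0 / (δ_{BB} + 1/k) = 0.020595 / (0.000406 + 0.000154) = 36.76 kN.
Moment equilibrium about A: M_A = Σ(load moments about A) − R_B·L = 324.1 − 36.76×3.8 = 184.4 kN·m.

M_A = 184.4 kN·m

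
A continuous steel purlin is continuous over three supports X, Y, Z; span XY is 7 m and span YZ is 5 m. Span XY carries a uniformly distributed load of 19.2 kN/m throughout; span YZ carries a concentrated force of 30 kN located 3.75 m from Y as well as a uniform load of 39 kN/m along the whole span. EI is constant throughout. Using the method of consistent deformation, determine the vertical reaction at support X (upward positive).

R_X = 49.1 kN

Take M_Y as the redundant. Released structure: two simple spans XY and YZ with a hinge at Y.
Rotations at Y on the released spans (each span's end-slope, ×1/EI):
  span XY: UDL 19.2: wL³/(24EI) = 274.4/EI
  span YZ: point load 30 at a = 3.75: Pab(L + b)/(6LEI) = 29.3/EI
  span YZ: UDL 39: wL³/(24EI) = 203.1/EI
  relative rotation θ_0 = (274.4 + 232.4)/EI = 506.8/EI
A unit hogging moment at Y produces rotation L₁/(3EI) + L₂/(3EI) = 4/EI.
Slope continuity at Y: θ_0 = M_Y·4/EI, so M_Y = 506.8/4 = 126.7 kN·m (hogging).
Span XY, ΣM about X with M_Y applied at Y: R_Y^{XY}·7 = 470.4 + 126.7, so R_Y^{XY} = 85.3 kN and R_X = 134.4 − 85.3 = 49.1 kN.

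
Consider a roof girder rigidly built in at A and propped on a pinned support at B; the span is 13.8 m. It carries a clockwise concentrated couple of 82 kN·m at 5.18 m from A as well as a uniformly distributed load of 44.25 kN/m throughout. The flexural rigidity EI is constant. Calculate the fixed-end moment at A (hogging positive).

M_A = 1060 kN·m

Release the roller at B. Primary structure: cantilever fixed at A.
Downward deflection at the released point B due to the loads:
  clockwise couple 82 at a = 5.18: M₀a(2L − a)/(2EI) = 4762/EI
  UDL 44.25: wL⁴/(8EI) = 200604/EI
  δ_0 = 205366/EI
Flexibility coefficient — unit upward force at B: δ_{BB} = L³/(3EI) = 876/EI.
Compatibility at B: δ_0 − R_B·δ_{BB} = 0, so R_B = 205366/876 = 234.4 kN.
Moment equilibrium about A: M_A = Σ(load moments about A) − R_B·L = 4295 − 234.4×13.8 = 1060 kN·m.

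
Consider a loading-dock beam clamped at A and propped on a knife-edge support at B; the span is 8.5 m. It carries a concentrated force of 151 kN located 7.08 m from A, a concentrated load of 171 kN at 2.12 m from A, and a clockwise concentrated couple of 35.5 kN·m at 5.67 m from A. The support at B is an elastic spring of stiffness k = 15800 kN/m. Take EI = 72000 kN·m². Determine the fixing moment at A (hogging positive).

M_A = 355.3 kN·m

Release the roller at B. Primary structure: cantilever fixed at A.
Free-end deflection of the primary structure under the applied loading (downward +):
  point load 151 at a = 7.08: Pa²(3L − a)/(6EI) = 23237/EI
  point load 171 at a = 2.12: Pa²(3L − a)/(6EI) = 2995/EI
  clockwise couple 35.5 at a = 5.67: M₀a(2L − a)/(2EI) = 1140/EI
  δ_0 = 27372/EI
Flexibility coefficient — unit upward force at B: δ_{BB} = L³/(3EI) = 204.7/EI.
With EI = 72000 kN·m²: δ_0 = 0.38017 m and δ_{BB} = 0.002843 m/kN.
Compatibility — the spring shortens by R_B/k under the reaction it provides: δ_0 − R_B·δ_{BB} = R_B/k. With 1/k = 0.000063 m/kN, R_B = δ_0 / (δ_{BB} + 1/k) = 0.38017 / (0.002843 + 0.000063) = 130.8 kN.
Moment equilibrium about A: M_A = Σ(load moments about A) − R_B·L = 1467 − 130.8×8.5 = 355.3 kN·m.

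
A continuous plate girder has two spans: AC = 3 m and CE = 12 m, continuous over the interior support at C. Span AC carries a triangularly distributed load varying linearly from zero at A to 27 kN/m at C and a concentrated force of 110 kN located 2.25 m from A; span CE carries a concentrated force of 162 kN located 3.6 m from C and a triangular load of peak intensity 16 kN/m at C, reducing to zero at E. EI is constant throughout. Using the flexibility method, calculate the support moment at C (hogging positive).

Take M_C as the redundant. Released structure: two simple spans AC and CE with a hinge at C.
End slopes at the hinge C, treating each span as simply supported:
  span AC: triangular load, peak 27: w₀L³/(45EI) = 16.2/EI
  span AC: point load 110 at a = 2.25: Pab(L + a)/(6LEI) = 54.14/EI
  span CE: point load 162 at a = 3.6: Pab(L + b)/(6LEI) = 1388/EI
  span CE: triangular load, peak 16: w₀L³/(45EI) = 614.4/EI
  relative rotation θ_0 = (70.34 + 2002)/EI = 2073/EI
A unit hogging moment at C produces rotation L₁/(3EI) + L₂/(3EI) = 5/EI.
Slope continuity at C: θ_0 = M_C·5/EI, so M_C = 2073/5 = 414.6 kN·m (hogging).

M_C = 414.6 kN·m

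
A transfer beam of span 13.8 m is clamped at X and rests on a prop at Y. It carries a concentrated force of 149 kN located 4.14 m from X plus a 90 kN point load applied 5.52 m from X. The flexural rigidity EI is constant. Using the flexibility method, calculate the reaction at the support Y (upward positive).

Remove the prop at Y; the released (primary) structure is a cantilever built in at X.
Free-end deflection of the primary structure under the applied loading (downward +):
  point load 149 at a = 4.14: Pa²(3L − a)/(6EI) = 15859/EI
  point load 90 at a = 5.52: Pa²(3L − a)/(6EI) = 16399/EI
  δ_0 = 32258/EI
Tip deflection under a unit load at Y: L³/(3EI) = 876/EI.
The prop prevents deflection at Y: R_Y = δ_0/δ_{YY} = 32258/876 = 36.82 kN.

R_Y = 36.82 kN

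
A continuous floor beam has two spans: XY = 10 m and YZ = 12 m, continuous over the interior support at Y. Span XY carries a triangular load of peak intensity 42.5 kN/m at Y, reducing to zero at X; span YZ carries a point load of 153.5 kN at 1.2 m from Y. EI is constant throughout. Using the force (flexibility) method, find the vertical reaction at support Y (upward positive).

R_Y = 319.2 kN

Insert a hinge at Y; M_Y is the redundant, and each span becomes simply supported.
Rotations at Y on the released spans (each span's end-slope, ×1/EI):
  span XY: triangular load, peak 42.5: w₀L³/(45EI) = 944.4/EI
  span YZ: point load 153.5 at a = 1.2: Pab(L + b)/(6LEI) = 630/EI
  relative rotation θ_0 = (944.4 + 630)/EI = 1574/EI
A unit hogging moment at Y produces rotation L₁/(3EI) + L₂/(3EI) = 7.333/EI.
Slope continuity at Y: θ_0 = M_Y·7.333/EI, so M_Y = 1574/7.333 = 214.7 kN·m (hogging).
Span XY, ΣM about X with M_Y applied at Y: R_Y^{XY}·10 = 1417 + 214.7, so R_Y^{XY} = 163.1 kN and R_X = 212.5 − 163.1 = 49.36 kN.
Span YZ, ΣM about Z: R_Y^{YZ}·12 = 1658 + 214.7, so R_Y^{YZ} = 156 kN and R_Z = 153.5 − 156 = -2.541 kN.
R_Y = 163.1 + 156 = 319.2 kN.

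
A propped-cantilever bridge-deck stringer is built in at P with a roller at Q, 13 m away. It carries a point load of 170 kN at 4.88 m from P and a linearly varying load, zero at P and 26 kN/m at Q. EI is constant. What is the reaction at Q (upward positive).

Remove the prop at Q; the released (primary) structure is a cantilever built in at P.
Deflection at Q on the released cantilever, summing each load's contribution:
  point load 170 at a = 4.88: Pa²(3L − a)/(6EI) = 23022/EI
  triangular load, peak 26 at the free end: 11w₀L⁴/(120EI) = 68070/EI
  δ_0 = 91093/EI
Flexibility coefficient — unit upward force at Q: δ_{QQ} = L³/(3EI) = 732.3/EI.
The prop prevents deflection at Q: R_Q = δ_0/δ_{QQ} = 91093/732.3 = 124.4 kN.

R_Q = 124.4 kN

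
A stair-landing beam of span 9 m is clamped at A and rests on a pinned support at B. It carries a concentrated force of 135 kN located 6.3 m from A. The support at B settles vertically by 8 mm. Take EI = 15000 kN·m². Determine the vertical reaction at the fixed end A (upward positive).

R_A = 59.42 kN

Remove the prop at B; the released (primary) structure is a cantilever built in at A.
Free-end deflection of the primary structure under the applied loading (downward +):
  point load 135 at a = 6.3: Pa²(3L − a)/(6EI) = 18486/EI
Flexibility coefficient — unit upward force at B: δ_{BB} = L³/(3EI) = 243/EI.
With EI = 15000 kN·m²: δ_0 = 1.2324 m and δ_{BB} = 0.0162 m/kN.
Compatibility — the beam at B must follow the support down by 0.008 m: δ_0 − R_B·δ_{BB} = 0.008, so R_B = (1.2324 − 0.008)/0.0162 = 75.58 kN.
Vertical equilibrium: R_A = ΣP − R_B = 135 − 75.58 = 59.42 kN.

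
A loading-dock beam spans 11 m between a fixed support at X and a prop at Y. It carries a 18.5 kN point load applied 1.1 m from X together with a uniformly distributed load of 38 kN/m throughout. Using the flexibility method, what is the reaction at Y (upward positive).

Release the roller at Y. Primary structure: cantilever fixed at X.
Primary-structure tip deflection at Y by superposition:
  point load 18.5 at a = 1.1: Pa²(3L − a)/(6EI) = 119/EI
  UDL 38: wL⁴/(8EI) = 69545/EI
  δ_0 = 69664/EI
Flexibility coefficient — unit upward force at Y: δ_{YY} = L³/(3EI) = 443.7/EI.
Compatibility at Y: δ_0 − R_Y·δ_{YY} = 0, so R_Y = 69664/443.7 = 157 kN.

R_Y = 157 kN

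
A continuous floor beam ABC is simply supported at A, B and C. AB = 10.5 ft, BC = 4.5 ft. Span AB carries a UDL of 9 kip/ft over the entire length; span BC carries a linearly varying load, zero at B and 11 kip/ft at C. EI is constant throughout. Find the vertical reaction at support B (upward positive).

Release continuity at B by inserting a hinge; the redundant is the internal moment M_B. The primary structure is two simply-supported spans AB and BC.
Discontinuity in slope at B on the released structure — sum the simple-span end rotations:
  span AB: UDL 9: wL³/(24EI) = 434.1/EI
  span BC: triangular load, peak 11: 7w₀L³/(360EI) = 19.49/EI
  relative rotation θ_0 = (434.1 + 19.49)/EI = 453.6/EI
A unit hogging moment at B produces rotation L₁/(3EI) + L₂/(3EI) = 5/EI.
Slope continuity at B: θ_0 = M_B·5/EI, so M_B = 453.6/5 = 90.72 kip·ft (hogging).
Span AB, ΣM about A with M_B applied at B: R_B^{AB}·10.5 = 496.1 + 90.72, so R_B^{AB} = 55.89 kip and R_A = 94.5 − 55.89 = 38.61 kip.
Span BC, ΣM about C: R_B^{BC}·4.5 = 37.12 + 90.72, so R_B^{BC} = 28.41 kip and R_C = 24.75 − 28.41 = -3.66 kip.
R_B = 55.89 + 28.41 = 84.3 kip.

R_B = 84.3 kip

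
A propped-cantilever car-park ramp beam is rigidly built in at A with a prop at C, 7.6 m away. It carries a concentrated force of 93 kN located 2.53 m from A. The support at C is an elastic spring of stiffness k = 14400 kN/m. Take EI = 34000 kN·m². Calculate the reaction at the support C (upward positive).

R_C = 13.53 kN

Release the roller at C. Primary structure: cantilever fixed at A.
Deflection at C on the released cantilever, summing each load's contribution:
  point load 93 at a = 2.53: Pa²(3L − a)/(6EI) = 2011/EI
Flexibility coefficient — unit upward force at C: δ_{CC} = L³/(3EI) = 146.3/EI.
With EI = 34000 kN·m²: δ_0 = 0.059149 m and δ_{CC} = 0.004304 m/kN.
Compatibility — the spring shortens by R_C/k under the reaction it provides: δ_0 − R_C·δ_{CC} = R_C/k. With 1/k = 0.000069 m/kN, R_C = δ_0 / (δ_{CC} + 1/k) = 0.059149 / (0.004304 + 0.000069) = 13.53 kN.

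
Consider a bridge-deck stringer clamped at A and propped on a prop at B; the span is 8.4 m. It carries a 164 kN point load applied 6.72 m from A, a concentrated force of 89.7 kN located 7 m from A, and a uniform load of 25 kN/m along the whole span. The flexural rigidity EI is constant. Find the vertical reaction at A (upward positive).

Remove the prop at B; the released (primary) structure is a cantilever built in at A.
Primary-structure tip deflection at B by superposition:
  point load 164 at a = 6.72: Pa²(3L − a)/(6EI) = 22810/EI
  point load 89.7 at a = 7: Pa²(3L − a)/(6EI) = 13332/EI
  UDL 25: wL⁴/(8EI) = 15558/EI
  δ_0 = 51701/EI
Flexibility coefficient — unit upward force at B: δ_{BB} = L³/(3EI) = 197.6/EI.
Compatibility at B: δ_0 − R_B·δ_{BB} = 0, so R_B = 51701/197.6 = 261.7 kN.
Vertical equilibrium: R_A = ΣP − R_B = 463.7 − 261.7 = 202 kN.

R_A = 202 kN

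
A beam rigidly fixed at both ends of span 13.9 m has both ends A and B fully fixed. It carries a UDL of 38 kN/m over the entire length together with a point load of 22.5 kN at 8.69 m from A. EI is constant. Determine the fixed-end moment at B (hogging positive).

Release both end moments; the primary structure is a simply-supported span AB with redundants M_A and M_B.
On the primary (simply-supported) span, the end slopes from the loading are:
  at A: UDL 38: wL³/(24EI) = 4252/EI
  at B: UDL 38: wL³/(24EI) = 4252/EI
  at A: point load 22.5 at a = 8.69: Pab(L + b)/(6LEI) = 233.4/EI
  at B: point load 22.5 at a = 8.69: Pab(L + a)/(6LEI) = 275.9/EI
  θ_A0 = 4486/EI,  θ_B0 = 4528/EI
Flexibility coefficients: a unit moment at one end gives L/(3EI) there and L/(6EI) at the far end, so f₁₁ = f₂₂ = 4.633/EI and f₁₂ = f₂₁ = 2.317/EI.
Compatibility — zero rotation at each built-in end:
  4.633 M_A + 2.317 M_B = 4486
  2.317 M_A + 4.633 M_B = 4528
Solving the pair gives M_A = 639.3 kN·m and M_B = 657.6 kN·m (hogging).

M_B = 657.6 kN·m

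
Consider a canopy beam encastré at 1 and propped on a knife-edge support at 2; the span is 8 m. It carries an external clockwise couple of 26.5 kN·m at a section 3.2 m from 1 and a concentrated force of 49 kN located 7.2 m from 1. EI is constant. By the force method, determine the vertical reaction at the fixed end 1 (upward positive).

R_1 = 4.146 kN

Choose R_2 as the redundant. The primary structure is the cantilever fixed at 1.
Downward deflection at the released point 2 due to the loads:
  clockwise couple 26.5 at a = 3.2: M₀a(2L − a)/(2EI) = 542.7/EI
  point load 49 at a = 7.2: Pa²(3L − a)/(6EI) = 7112/EI
  δ_0 = 7655/EI
Tip deflection under a unit load at 2: L³/(3EI) = 170.7/EI.
Compatibility at 2: δ_0 − R_2·δ_{22} = 0, so R_2 = 7655/170.7 = 44.85 kN.
Vertical equilibrium: R_1 = ΣP − R_2 = 49 − 44.85 = 4.146 kN.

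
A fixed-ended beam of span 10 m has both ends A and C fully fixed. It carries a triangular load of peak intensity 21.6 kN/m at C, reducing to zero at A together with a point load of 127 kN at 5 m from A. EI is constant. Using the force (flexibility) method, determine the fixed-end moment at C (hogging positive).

M_C = 266.8 kN·m

Take the two fixed-end moments M_A, M_C as redundants; the released structure is the simple span AC.
Simple-span end rotations at A and C under the given loads:
  at A: triangular load, peak 21.6: 7w₀L³/(360EI) = 420/EI
  at C: triangular load, peak 21.6: w₀L³/(45EI) = 480/EI
  at A: point load 127 at a = 5: Pab(L + b)/(6LEI) = 793.8/EI
  at C: point load 127 at a = 5: Pab(L + a)/(6LEI) = 793.8/EI
  θ_A0 = 1214/EI,  θ_C0 = 1274/EI
Flexibility coefficients: a unit moment at one end gives L/(3EI) there and L/(6EI) at the far end, so f₁₁ = f₂₂ = 3.333/EI and f₁₂ = f₂₁ = 1.667/EI.
Compatibility — zero rotation at each built-in end:
  3.333 M_A + 1.667 M_C = 1214
  1.667 M_A + 3.333 M_C = 1274
Solving the pair gives M_A = 230.8 kN·m and M_C = 266.8 kN·m (hogging).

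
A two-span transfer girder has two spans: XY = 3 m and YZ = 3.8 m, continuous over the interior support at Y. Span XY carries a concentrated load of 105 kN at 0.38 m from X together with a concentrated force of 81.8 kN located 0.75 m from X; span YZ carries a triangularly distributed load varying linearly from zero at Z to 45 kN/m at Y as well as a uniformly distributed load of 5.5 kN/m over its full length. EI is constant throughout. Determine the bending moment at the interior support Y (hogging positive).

M_Y = 51.1 kN·m

Release continuity at Y by inserting a hinge; the redundant is the internal moment M_Y. The primary structure is two simply-supported spans XY and YZ.
Discontinuity in slope at Y on the released structure — sum the simple-span end rotations:
  span XY: point load 105 at a = 0.38: Pab(L + a)/(6LEI) = 19.63/EI
  span XY: point load 81.8 at a = 0.75: Pab(L + a)/(6LEI) = 28.76/EI
  span YZ: triangular load, peak 45: w₀L³/(45EI) = 54.87/EI
  span YZ: UDL 5.5: wL³/(24EI) = 12.57/EI
  relative rotation θ_0 = (48.39 + 67.45)/EI = 115.8/EI
A unit hogging moment at Y produces rotation L₁/(3EI) + L₂/(3EI) = 2.267/EI.
Slope continuity at Y: θ_0 = M_Y·2.267/EI, so M_Y = 115.8/2.267 = 51.1 kN·m (hogging).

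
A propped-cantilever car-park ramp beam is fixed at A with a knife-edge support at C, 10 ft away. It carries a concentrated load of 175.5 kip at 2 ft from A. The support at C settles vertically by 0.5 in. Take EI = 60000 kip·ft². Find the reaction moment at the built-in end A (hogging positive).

M_A = 327.7 kip·ft

Remove the prop at C; the released (primary) structure is a cantilever built in at A.
Downward deflection at the released point C due to the loads:
  point load 175.5 at a = 2: Pa²(3L − a)/(6EI) = 3276/EI
Tip deflection under a unit load at C: L³/(3EI) = 333.3/EI.
With EI = 60000 kip·ft²: δ_0 = 0.0546 ft and δ_{CC} = 0.005556 ft/kip.
Compatibility — the beam at C must follow the support down by 0.04167 ft: δ_0 − R_C·δ_{CC} = 0.04167, so R_C = (0.0546 − 0.04167)/0.005556 = 2.328 kip.
Moment equilibrium about A: M_A = Σ(load moments about A) − R_C·L = 351 − 2.328×10 = 327.7 kip·ft.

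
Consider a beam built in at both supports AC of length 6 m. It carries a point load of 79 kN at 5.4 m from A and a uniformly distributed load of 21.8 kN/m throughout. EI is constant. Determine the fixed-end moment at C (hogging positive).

Take the two fixed-end moments M_A, M_C as redundants; the released structure is the simple span AC.
Simple-span end rotations at A and C under the given loads:
  at A: point load 79 at a = 5.4: Pab(L + b)/(6LEI) = 46.93/EI
  at C: point load 79 at a = 5.4: Pab(L + a)/(6LEI) = 81.05/EI
  at A: UDL 21.8: wL³/(24EI) = 196.2/EI
  at C: UDL 21.8: wL³/(24EI) = 196.2/EI
  θ_A0 = 243.1/EI,  θ_C0 = 277.3/EI
Flexibility coefficients: a unit moment at one end gives L/(3EI) there and L/(6EI) at the far end, so f₁₁ = f₂₂ = 2/EI and f₁₂ = f₂₁ = 1/EI.
Compatibility — zero rotation at each built-in end:
  2 M_A + 1 M_C = 243.1
  1 M_A + 2 M_C = 277.3
Solving the pair gives M_A = 69.67 kN·m and M_C = 103.8 kN·m (hogging).

M_C = 103.8 kN·m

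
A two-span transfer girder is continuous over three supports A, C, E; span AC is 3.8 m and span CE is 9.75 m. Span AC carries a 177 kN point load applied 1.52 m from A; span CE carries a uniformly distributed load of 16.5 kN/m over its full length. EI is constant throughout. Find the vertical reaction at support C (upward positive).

Take M_C as the redundant. Released structure: two simple spans AC and CE with a hinge at C.
Rotations at C on the released spans (each span's end-slope, ×1/EI):
  span AC: point load 177 at a = 1.52: Pab(L + a)/(6LEI) = 143.1/EI
  span CE: UDL 16.5: wL³/(24EI) = 637.2/EI
  relative rotation θ_0 = (143.1 + 637.2)/EI = 780.3/EI
A unit hogging moment at C produces rotation L₁/(3EI) + L₂/(3EI) = 4.517/EI.
Compatibility: M_C·(L₁+L₂)/(3EI) = θ_0, giving M_C = 172.8 kN·m (hogging).
Span AC, ΣM about A with M_C applied at C: R_C^{AC}·3.8 = 269 + 172.8, so R_C^{AC} = 116.3 kN and R_A = 177 − 116.3 = 60.73 kN.
Span CE, ΣM about E: R_C^{CE}·9.75 = 784.3 + 172.8, so R_C^{CE} = 98.16 kN and R_E = 160.9 − 98.16 = 62.72 kN.
R_C = 116.3 + 98.16 = 214.4 kN.

R_C = 214.4 kN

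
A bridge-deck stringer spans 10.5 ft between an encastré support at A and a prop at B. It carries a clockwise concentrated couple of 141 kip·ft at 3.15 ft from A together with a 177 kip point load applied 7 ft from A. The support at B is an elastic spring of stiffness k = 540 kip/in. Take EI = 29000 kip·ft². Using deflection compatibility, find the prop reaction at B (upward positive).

R_B = 100.9 kip

Take the reaction at B as the redundant and release it; the primary structure is a cantilever fixed at A.
Free-end deflection of the primary structure under the applied loading (downward +):
  clockwise couple 141 at a = 3.15: M₀a(2L − a)/(2EI) = 3964/EI
  point load 177 at a = 7: Pa²(3L − a)/(6EI) = 35415/EI
  δ_0 = 39379/EI
Flexibility coefficient — unit upward force at B: δ_{BB} = L³/(3EI) = 385.9/EI.
With EI = 29000 kip·ft²: δ_0 = 1.3579 ft and δ_{BB} = 0.013306 ft/kip.
Compatibility — the spring shortens by R_B/k under the reaction it provides: δ_0 − R_B·δ_{BB} = R_B/k. With 1/k = 1/(540×12) ft/kip = 0.000154 ft/kip, R_B = δ_0 / (δ_{BB} + 1/k) = 1.3579 / (0.013306 + 0.000154) = 100.9 kip.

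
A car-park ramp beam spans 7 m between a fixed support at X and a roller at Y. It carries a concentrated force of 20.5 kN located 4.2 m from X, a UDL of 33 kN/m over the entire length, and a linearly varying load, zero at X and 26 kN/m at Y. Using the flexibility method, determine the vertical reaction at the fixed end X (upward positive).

R_X = 197 kN

Release the roller at Y. Primary structure: cantilever fixed at X.
Primary-structure tip deflection at Y by superposition:
  point load 20.5 at a = 4.2: Pa²(3L − a)/(6EI) = 1013/EI
  UDL 33: wL⁴/(8EI) = 9904/EI
  triangular load, peak 26 at the free end: 11w₀L⁴/(120EI) = 5722/EI
  δ_0 = 16639/EI
Flexibility coefficient — unit upward force at Y: δ_{YY} = L³/(3EI) = 114.3/EI.
The prop prevents deflection at Y: R_Y = δ_0/δ_{YY} = 16639/114.3 = 145.5 kN.
Vertical equilibrium: R_X = ΣP − R_Y = 342.5 − 145.5 = 197 kN.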